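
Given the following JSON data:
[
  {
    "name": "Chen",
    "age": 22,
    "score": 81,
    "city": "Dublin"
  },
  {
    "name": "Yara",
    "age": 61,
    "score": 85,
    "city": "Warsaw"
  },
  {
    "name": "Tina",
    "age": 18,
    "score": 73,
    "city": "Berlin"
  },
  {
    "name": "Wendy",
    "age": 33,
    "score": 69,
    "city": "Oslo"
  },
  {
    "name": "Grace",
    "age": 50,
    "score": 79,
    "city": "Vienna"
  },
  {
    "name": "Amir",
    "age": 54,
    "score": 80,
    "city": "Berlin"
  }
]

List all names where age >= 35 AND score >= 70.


Checking both conditions:
  Chen (age=22, score=81) -> no
  Yara (age=61, score=85) -> YES
  Tina (age=18, score=73) -> no
  Wendy (age=33, score=69) -> no
  Grace (age=50, score=79) -> YES
  Amir (age=54, score=80) -> YES


ANSWER: Yara, Grace, Amir


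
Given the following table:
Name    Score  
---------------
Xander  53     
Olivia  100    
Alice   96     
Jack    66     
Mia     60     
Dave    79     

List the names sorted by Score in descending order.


Sorting by Score (descending):
  Olivia: 100
  Alice: 96
  Dave: 79
  Jack: 66
  Mia: 60
  Xander: 53


ANSWER: Olivia, Alice, Dave, Jack, Mia, Xander


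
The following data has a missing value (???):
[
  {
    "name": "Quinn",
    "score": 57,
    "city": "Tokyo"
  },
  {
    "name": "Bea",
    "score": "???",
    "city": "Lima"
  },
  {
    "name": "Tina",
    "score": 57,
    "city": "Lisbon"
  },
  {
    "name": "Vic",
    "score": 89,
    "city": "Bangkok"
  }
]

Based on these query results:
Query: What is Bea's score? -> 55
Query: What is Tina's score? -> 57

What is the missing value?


The missing value is Bea's score
From query: Bea's score = 55

ANSWER: 55


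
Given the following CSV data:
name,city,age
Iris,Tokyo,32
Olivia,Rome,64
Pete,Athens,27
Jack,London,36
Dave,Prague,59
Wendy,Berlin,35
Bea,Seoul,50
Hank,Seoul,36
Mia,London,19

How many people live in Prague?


Scanning city column for 'Prague':
  Row 5: Dave -> MATCH
Total matches: 1

ANSWER: 1


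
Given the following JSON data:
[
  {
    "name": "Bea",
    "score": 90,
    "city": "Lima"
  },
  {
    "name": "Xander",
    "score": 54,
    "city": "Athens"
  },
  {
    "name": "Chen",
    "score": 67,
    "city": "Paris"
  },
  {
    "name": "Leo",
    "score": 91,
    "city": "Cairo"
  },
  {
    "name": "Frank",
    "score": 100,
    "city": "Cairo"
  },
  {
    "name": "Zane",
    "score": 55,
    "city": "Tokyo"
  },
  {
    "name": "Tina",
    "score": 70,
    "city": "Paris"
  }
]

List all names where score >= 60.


Filtering records where score >= 60:
  Bea (score=90) -> YES
  Xander (score=54) -> no
  Chen (score=67) -> YES
  Leo (score=91) -> YES
  Frank (score=100) -> YES
  Zane (score=55) -> no
  Tina (score=70) -> YES


ANSWER: Bea, Chen, Leo, Frank, Tina


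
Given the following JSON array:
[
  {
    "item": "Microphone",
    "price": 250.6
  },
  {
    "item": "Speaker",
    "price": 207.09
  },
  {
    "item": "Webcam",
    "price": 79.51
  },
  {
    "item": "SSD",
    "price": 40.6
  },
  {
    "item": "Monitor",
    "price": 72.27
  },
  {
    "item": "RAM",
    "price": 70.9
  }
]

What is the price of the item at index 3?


Array index 3 -> SSD
price = 40.6

ANSWER: 40.6


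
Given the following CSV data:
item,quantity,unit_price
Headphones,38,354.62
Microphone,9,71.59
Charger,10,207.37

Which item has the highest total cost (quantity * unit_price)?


Computing row totals:
  Headphones: 13475.56
  Microphone: 644.31
  Charger: 2073.7
Maximum: Headphones (13475.56)

ANSWER: Headphones


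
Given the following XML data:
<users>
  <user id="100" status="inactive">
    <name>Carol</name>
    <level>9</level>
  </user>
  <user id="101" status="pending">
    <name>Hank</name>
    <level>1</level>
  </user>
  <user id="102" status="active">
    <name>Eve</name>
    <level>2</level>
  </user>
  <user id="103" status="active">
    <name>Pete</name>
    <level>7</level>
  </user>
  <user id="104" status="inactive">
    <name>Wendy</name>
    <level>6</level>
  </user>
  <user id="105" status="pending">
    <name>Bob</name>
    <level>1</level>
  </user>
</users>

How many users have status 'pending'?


Counting users with status='pending':
  Hank (id=101) -> MATCH
  Bob (id=105) -> MATCH
Count: 2

ANSWER: 2


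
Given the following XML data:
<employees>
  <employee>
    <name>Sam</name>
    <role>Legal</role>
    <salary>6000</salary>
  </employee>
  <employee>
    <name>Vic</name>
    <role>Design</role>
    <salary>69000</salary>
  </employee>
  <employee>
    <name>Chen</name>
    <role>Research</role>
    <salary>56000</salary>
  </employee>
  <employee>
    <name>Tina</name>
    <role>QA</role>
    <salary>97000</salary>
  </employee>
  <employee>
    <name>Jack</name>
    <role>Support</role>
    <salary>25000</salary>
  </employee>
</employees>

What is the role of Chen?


Searching for <employee> with <name>Chen</name>
Found at position 3
<role>Research</role>

ANSWER: Research


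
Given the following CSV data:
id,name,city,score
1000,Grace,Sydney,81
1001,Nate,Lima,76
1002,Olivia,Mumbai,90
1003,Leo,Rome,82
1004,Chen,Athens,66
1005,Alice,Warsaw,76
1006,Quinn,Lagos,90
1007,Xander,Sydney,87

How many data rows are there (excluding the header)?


Counting rows (excluding header):
Header: id,name,city,score
Data rows: 8

ANSWER: 8


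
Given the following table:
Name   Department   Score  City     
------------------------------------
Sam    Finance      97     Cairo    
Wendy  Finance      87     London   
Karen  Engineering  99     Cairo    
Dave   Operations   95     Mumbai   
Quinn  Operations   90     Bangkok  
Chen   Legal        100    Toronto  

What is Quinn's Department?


Row 5: Quinn
Department = Operations

ANSWER: Operations


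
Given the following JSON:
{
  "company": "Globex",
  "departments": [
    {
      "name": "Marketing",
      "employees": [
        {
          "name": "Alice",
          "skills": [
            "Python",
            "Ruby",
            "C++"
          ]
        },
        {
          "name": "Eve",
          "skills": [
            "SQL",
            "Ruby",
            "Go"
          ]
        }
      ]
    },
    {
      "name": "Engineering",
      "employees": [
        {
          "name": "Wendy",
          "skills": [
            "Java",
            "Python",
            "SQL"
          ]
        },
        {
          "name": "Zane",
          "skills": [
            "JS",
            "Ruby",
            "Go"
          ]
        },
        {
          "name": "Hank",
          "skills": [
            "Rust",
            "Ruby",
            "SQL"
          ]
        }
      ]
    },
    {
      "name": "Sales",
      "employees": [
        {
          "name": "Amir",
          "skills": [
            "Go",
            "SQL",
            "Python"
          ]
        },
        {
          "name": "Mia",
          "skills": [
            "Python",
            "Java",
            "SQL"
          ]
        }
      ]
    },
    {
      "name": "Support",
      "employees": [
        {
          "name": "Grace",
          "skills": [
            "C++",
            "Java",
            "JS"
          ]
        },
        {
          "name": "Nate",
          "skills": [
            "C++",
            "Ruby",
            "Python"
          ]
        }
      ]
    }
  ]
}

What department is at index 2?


Path: departments[2].name
Value: Sales

ANSWER: Sales


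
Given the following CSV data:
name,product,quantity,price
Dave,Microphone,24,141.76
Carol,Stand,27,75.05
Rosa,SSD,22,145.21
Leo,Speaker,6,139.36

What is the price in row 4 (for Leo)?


Row 4: Leo
Column 'price' = 139.36

ANSWER: 139.36


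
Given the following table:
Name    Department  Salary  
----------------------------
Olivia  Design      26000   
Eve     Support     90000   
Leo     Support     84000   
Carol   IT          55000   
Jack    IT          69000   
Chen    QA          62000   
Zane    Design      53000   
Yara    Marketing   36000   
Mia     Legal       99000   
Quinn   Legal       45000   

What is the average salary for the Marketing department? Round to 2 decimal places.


Marketing department members:
  Yara: 36000
Sum = 36000
Count = 1
Average = 36000 / 1 = 36000.00

ANSWER: 36000.00


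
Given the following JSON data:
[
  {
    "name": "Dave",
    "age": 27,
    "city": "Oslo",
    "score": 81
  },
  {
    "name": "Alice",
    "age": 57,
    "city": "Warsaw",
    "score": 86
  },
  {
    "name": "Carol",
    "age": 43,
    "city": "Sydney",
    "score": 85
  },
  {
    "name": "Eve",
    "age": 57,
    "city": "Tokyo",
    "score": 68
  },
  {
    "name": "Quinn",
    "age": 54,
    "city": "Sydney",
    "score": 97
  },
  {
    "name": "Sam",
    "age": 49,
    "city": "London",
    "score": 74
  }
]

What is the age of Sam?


Looking up record where name = Sam
Record index: 5
Field 'age' = 49

ANSWER: 49


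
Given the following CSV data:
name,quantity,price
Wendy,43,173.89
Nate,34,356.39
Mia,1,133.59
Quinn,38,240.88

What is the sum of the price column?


Values in 'price' column:
  Row 1: 173.89
  Row 2: 356.39
  Row 3: 133.59
  Row 4: 240.88
Sum = 173.89 + 356.39 + 133.59 + 240.88 = 904.75

ANSWER: 904.75


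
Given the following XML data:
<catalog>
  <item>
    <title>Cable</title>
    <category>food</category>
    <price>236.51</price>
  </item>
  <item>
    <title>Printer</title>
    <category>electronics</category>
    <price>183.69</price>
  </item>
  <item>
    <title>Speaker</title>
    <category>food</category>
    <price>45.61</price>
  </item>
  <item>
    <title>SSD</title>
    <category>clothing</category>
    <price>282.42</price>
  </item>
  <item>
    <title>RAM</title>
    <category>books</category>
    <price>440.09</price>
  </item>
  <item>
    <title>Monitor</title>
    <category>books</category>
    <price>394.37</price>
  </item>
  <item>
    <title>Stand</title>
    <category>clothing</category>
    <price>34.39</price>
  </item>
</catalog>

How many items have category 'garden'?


Scanning <item> elements for <category>garden</category>:
Count: 0

ANSWER: 0


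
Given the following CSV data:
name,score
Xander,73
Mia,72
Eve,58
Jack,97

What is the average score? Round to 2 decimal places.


Scores: 73, 72, 58, 97
Sum = 300
Count = 4
Average = 300 / 4 = 75.00

ANSWER: 75.00


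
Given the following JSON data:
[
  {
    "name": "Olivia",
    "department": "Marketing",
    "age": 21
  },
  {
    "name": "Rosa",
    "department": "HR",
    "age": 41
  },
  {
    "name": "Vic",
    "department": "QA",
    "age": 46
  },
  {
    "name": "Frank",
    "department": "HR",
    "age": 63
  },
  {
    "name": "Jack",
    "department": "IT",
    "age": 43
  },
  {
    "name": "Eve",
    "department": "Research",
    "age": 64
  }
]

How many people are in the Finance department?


Scanning records for department = Finance
  No matches found
Count: 0

ANSWER: 0


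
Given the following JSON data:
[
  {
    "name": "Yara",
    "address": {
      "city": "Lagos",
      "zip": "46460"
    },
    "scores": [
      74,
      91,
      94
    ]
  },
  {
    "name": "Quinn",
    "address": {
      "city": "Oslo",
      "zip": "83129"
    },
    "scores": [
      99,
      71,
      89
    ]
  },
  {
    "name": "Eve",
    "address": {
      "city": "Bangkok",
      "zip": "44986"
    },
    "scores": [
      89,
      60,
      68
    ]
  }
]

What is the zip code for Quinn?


Path: records[1].address.zip
Value: 83129

ANSWER: 83129


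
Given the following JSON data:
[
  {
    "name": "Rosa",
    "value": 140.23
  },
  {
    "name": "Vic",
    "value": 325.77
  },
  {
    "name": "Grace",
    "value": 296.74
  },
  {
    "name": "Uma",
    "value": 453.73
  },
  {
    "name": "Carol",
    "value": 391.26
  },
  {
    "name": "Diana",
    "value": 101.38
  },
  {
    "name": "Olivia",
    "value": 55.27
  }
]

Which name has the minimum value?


Comparing values:
  Rosa: 140.23
  Vic: 325.77
  Grace: 296.74
  Uma: 453.73
  Carol: 391.26
  Diana: 101.38
  Olivia: 55.27
Minimum: Olivia (55.27)

ANSWER: Olivia


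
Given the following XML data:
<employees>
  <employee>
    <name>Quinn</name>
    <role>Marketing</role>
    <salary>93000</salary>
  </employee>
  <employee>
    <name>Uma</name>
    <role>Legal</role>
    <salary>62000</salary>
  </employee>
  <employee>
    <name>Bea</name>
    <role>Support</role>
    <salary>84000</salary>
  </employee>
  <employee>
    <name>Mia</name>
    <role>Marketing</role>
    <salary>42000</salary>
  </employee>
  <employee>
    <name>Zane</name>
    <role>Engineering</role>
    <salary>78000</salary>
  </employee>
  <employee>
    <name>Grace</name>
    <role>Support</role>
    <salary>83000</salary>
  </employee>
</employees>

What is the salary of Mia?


Searching for <employee> with <name>Mia</name>
Found at position 4
<salary>42000</salary>

ANSWER: 42000


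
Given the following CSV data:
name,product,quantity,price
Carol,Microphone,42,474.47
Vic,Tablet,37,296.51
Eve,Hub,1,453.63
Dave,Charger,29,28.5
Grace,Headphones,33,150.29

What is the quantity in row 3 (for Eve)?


Row 3: Eve
Column 'quantity' = 1

ANSWER: 1


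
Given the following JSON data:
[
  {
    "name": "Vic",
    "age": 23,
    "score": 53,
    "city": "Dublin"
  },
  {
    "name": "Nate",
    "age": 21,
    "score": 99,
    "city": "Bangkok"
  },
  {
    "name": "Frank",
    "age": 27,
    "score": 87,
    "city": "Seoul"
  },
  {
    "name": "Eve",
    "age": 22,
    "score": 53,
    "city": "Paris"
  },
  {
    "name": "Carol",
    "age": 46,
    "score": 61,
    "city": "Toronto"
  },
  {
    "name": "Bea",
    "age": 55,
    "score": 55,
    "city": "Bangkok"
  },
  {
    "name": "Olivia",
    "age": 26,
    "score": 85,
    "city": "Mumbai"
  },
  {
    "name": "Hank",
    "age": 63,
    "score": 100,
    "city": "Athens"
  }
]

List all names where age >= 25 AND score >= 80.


Checking both conditions:
  Vic (age=23, score=53) -> no
  Nate (age=21, score=99) -> no
  Frank (age=27, score=87) -> YES
  Eve (age=22, score=53) -> no
  Carol (age=46, score=61) -> no
  Bea (age=55, score=55) -> no
  Olivia (age=26, score=85) -> YES
  Hank (age=63, score=100) -> YES


ANSWER: Frank, Olivia, Hank


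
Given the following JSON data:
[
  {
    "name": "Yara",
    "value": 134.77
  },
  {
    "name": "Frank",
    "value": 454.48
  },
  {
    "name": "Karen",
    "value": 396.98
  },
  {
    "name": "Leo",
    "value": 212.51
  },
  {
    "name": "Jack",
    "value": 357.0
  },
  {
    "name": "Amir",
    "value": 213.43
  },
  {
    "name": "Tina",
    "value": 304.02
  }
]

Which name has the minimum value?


Comparing values:
  Yara: 134.77
  Frank: 454.48
  Karen: 396.98
  Leo: 212.51
  Jack: 357.0
  Amir: 213.43
  Tina: 304.02
Minimum: Yara (134.77)

ANSWER: Yara


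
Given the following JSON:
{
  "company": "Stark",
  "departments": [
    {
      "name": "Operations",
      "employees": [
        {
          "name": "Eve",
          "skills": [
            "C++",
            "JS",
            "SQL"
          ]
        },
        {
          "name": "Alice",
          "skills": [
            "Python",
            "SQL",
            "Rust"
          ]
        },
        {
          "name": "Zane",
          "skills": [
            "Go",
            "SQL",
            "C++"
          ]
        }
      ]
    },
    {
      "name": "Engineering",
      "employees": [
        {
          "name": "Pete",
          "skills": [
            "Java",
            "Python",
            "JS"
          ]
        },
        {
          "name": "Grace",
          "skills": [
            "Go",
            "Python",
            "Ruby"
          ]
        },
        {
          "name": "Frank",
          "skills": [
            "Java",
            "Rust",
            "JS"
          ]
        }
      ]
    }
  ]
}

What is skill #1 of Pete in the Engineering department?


Path: departments[1].employees[0].skills[0]
Value: Java

ANSWER: Java


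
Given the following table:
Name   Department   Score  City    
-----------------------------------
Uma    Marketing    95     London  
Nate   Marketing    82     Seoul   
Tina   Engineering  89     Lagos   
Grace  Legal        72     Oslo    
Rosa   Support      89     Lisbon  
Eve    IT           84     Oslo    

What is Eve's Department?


Row 6: Eve
Department = IT

ANSWER: IT


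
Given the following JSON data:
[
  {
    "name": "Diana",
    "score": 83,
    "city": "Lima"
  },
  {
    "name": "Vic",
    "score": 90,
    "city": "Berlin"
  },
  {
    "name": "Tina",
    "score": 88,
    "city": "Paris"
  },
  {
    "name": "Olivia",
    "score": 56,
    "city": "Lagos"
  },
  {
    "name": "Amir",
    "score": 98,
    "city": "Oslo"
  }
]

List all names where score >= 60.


Filtering records where score >= 60:
  Diana (score=83) -> YES
  Vic (score=90) -> YES
  Tina (score=88) -> YES
  Olivia (score=56) -> no
  Amir (score=98) -> YES


ANSWER: Diana, Vic, Tina, Amir


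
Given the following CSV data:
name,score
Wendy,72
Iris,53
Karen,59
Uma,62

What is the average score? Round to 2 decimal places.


Scores: 72, 53, 59, 62
Sum = 246
Count = 4
Average = 246 / 4 = 61.50

ANSWER: 61.50


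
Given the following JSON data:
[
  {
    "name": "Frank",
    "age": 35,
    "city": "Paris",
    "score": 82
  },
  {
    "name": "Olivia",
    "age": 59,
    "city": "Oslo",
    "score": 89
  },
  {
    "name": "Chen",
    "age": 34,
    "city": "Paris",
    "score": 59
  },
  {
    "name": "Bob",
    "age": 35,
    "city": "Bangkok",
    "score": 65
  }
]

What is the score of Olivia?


Looking up record where name = Olivia
Record index: 1
Field 'score' = 89

ANSWER: 89


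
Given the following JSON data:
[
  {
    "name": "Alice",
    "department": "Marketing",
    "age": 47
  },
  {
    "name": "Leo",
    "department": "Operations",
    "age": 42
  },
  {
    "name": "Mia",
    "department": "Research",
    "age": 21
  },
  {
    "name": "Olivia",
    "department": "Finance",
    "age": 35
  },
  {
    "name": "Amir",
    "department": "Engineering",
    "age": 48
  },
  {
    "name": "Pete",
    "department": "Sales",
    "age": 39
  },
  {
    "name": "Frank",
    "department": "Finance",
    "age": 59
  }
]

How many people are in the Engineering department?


Scanning records for department = Engineering
  Record 4: Amir
Count: 1

ANSWER: 1


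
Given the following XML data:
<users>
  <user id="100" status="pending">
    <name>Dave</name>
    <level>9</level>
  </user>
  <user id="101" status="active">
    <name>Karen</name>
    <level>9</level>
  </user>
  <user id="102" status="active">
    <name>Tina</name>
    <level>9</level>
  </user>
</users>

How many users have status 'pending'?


Counting users with status='pending':
  Dave (id=100) -> MATCH
Count: 1

ANSWER: 1


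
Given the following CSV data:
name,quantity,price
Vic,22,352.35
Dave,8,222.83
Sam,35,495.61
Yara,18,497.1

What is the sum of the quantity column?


Values in 'quantity' column:
  Row 1: 22
  Row 2: 8
  Row 3: 35
  Row 4: 18
Sum = 22 + 8 + 35 + 18 = 83

ANSWER: 83


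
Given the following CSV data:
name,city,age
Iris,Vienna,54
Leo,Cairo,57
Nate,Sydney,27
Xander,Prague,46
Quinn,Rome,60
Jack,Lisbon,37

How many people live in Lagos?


Scanning city column for 'Lagos':
Total matches: 0

ANSWER: 0


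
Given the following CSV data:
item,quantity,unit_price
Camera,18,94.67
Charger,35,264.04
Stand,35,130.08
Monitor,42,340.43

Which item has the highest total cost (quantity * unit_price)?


Computing row totals:
  Camera: 1704.06
  Charger: 9241.4
  Stand: 4552.8
  Monitor: 14298.06
Maximum: Monitor (14298.06)

ANSWER: Monitor


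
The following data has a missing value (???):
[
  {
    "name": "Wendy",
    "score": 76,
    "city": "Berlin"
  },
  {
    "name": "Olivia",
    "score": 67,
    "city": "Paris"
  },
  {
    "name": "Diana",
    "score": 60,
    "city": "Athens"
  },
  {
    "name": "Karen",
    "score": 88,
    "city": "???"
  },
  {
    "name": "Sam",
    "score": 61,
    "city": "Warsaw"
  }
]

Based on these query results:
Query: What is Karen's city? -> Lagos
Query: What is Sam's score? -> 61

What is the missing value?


The missing value is Karen's city
From query: Karen's city = Lagos

ANSWER: Lagos


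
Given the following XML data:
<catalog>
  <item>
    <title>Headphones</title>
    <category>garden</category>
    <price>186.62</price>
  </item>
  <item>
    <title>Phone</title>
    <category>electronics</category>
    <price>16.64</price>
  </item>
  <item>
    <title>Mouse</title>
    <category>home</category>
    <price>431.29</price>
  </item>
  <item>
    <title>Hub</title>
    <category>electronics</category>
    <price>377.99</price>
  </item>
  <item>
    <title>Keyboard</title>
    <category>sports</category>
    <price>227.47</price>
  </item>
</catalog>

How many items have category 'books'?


Scanning <item> elements for <category>books</category>:
Count: 0

ANSWER: 0


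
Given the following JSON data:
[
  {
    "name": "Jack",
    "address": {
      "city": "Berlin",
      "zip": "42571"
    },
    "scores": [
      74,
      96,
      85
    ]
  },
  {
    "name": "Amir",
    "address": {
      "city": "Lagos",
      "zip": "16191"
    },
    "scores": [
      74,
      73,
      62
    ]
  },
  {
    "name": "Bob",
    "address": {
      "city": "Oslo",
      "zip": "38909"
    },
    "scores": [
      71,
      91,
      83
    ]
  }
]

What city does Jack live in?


Path: records[0].address.city
Value: Berlin

ANSWER: Berlin


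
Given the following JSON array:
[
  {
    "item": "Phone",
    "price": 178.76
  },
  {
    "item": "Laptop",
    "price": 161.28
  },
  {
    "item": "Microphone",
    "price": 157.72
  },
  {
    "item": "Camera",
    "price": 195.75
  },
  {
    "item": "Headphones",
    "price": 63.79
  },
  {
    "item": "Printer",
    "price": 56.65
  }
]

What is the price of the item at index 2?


Array index 2 -> Microphone
price = 157.72

ANSWER: 157.72


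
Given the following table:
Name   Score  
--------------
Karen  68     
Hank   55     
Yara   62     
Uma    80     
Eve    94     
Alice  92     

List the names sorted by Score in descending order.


Sorting by Score (descending):
  Eve: 94
  Alice: 92
  Uma: 80
  Karen: 68
  Yara: 62
  Hank: 55


ANSWER: Eve, Alice, Uma, Karen, Yara, Hank


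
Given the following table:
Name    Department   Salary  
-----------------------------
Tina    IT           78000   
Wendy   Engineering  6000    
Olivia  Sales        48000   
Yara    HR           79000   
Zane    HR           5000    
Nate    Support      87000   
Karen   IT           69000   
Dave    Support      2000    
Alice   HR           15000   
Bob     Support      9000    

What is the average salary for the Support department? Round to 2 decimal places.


Support department members:
  Nate: 87000
  Dave: 2000
  Bob: 9000
Sum = 98000
Count = 3
Average = 98000 / 3 = 32666.67

ANSWER: 32666.67


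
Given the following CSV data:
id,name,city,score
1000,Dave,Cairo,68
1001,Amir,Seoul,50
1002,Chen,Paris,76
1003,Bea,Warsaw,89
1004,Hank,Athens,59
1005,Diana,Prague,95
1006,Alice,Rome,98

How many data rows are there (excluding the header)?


Counting rows (excluding header):
Header: id,name,city,score
Data rows: 7

ANSWER: 7


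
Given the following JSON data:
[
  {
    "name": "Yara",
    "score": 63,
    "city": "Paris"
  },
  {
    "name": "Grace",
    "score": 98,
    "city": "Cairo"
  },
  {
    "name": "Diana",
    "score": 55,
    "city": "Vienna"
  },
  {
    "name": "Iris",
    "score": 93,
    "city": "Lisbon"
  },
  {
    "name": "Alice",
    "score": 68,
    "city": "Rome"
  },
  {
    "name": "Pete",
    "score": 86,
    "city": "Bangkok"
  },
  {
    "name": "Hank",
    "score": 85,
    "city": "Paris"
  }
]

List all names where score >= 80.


Filtering records where score >= 80:
  Yara (score=63) -> no
  Grace (score=98) -> YES
  Diana (score=55) -> no
  Iris (score=93) -> YES
  Alice (score=68) -> no
  Pete (score=86) -> YES
  Hank (score=85) -> YES


ANSWER: Grace, Iris, Pete, Hank


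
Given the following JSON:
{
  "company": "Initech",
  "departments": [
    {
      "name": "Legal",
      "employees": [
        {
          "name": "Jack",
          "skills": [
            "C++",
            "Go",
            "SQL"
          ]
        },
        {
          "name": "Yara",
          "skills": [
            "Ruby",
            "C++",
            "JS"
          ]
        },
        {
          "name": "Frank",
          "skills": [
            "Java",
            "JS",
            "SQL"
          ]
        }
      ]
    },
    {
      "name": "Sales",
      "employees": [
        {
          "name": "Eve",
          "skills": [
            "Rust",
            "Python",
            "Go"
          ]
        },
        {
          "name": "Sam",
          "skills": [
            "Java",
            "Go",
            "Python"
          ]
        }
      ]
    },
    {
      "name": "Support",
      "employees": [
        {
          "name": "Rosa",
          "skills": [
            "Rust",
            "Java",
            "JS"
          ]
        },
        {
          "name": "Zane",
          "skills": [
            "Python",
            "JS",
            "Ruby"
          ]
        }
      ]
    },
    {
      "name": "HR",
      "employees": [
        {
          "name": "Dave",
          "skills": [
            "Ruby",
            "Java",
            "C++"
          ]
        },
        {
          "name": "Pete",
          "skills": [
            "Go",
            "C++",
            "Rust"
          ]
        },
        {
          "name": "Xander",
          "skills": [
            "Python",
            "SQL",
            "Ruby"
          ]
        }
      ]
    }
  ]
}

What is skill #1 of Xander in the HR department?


Path: departments[3].employees[2].skills[0]
Value: Python

ANSWER: Python


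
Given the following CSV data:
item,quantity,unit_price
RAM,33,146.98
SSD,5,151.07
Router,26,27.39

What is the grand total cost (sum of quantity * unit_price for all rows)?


Computing row totals:
  RAM: 33 * 146.98 = 4850.34
  SSD: 5 * 151.07 = 755.35
  Router: 26 * 27.39 = 712.14
Grand total = 4850.34 + 755.35 + 712.14 = 6317.83

ANSWER: 6317.83


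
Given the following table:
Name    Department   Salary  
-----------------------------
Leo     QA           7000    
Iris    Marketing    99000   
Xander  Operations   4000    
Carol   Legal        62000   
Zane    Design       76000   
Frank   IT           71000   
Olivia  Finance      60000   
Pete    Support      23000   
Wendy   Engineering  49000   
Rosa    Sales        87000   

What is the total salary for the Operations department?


Operations department members:
  Xander: 4000
Total = 4000 = 4000

ANSWER: 4000


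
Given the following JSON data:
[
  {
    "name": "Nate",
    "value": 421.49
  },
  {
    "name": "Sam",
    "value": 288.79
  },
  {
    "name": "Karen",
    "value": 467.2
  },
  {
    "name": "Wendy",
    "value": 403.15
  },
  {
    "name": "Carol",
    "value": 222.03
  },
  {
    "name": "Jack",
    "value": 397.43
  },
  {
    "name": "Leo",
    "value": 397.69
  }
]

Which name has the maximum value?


Comparing values:
  Nate: 421.49
  Sam: 288.79
  Karen: 467.2
  Wendy: 403.15
  Carol: 222.03
  Jack: 397.43
  Leo: 397.69
Maximum: Karen (467.2)

ANSWER: Karen


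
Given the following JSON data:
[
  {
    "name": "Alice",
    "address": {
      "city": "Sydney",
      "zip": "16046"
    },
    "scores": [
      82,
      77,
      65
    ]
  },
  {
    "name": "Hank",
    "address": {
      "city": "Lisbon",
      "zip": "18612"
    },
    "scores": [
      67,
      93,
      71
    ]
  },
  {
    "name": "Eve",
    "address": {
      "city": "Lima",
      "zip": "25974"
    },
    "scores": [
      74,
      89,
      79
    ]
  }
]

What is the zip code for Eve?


Path: records[2].address.zip
Value: 25974

ANSWER: 25974


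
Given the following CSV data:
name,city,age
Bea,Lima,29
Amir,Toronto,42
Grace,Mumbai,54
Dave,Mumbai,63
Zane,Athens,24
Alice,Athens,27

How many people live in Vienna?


Scanning city column for 'Vienna':
Total matches: 0

ANSWER: 0


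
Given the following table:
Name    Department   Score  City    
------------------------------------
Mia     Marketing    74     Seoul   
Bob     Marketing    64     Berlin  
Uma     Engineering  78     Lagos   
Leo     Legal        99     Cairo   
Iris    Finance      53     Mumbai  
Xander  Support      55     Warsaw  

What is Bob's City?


Row 2: Bob
City = Berlin

ANSWER: Berlin


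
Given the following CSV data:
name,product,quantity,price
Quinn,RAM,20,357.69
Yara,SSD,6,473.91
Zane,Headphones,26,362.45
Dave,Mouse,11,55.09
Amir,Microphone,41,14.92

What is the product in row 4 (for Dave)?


Row 4: Dave
Column 'product' = Mouse

ANSWER: Mouse


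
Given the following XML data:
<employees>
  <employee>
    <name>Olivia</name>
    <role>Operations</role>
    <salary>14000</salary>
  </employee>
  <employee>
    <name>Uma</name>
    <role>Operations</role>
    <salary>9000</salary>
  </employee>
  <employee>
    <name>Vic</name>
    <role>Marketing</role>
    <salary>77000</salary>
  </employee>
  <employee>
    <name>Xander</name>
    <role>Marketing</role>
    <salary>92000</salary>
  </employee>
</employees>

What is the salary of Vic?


Searching for <employee> with <name>Vic</name>
Found at position 3
<salary>77000</salary>

ANSWER: 77000


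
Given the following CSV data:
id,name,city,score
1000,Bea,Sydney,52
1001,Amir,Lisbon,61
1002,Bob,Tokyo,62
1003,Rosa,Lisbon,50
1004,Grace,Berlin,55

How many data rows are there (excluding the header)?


Counting rows (excluding header):
Header: id,name,city,score
Data rows: 5

ANSWER: 5


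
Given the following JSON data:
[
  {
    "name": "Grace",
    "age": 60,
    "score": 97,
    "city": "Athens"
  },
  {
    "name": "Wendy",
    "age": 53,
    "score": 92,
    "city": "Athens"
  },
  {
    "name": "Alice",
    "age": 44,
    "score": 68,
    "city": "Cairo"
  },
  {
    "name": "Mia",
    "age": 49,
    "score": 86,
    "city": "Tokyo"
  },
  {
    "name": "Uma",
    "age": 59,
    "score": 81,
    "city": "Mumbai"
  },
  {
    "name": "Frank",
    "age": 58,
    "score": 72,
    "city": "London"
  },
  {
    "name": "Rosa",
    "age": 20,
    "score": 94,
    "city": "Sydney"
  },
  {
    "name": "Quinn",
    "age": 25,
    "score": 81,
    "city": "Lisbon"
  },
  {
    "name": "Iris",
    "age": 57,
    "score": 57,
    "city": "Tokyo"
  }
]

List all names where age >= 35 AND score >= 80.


Checking both conditions:
  Grace (age=60, score=97) -> YES
  Wendy (age=53, score=92) -> YES
  Alice (age=44, score=68) -> no
  Mia (age=49, score=86) -> YES
  Uma (age=59, score=81) -> YES
  Frank (age=58, score=72) -> no
  Rosa (age=20, score=94) -> no
  Quinn (age=25, score=81) -> no
  Iris (age=57, score=57) -> no


ANSWER: Grace, Wendy, Mia, Uma


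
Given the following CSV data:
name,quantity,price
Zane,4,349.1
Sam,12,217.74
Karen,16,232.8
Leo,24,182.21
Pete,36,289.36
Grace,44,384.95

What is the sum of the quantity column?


Values in 'quantity' column:
  Row 1: 4
  Row 2: 12
  Row 3: 16
  Row 4: 24
  Row 5: 36
  Row 6: 44
Sum = 4 + 12 + 16 + 24 + 36 + 44 = 136

ANSWER: 136


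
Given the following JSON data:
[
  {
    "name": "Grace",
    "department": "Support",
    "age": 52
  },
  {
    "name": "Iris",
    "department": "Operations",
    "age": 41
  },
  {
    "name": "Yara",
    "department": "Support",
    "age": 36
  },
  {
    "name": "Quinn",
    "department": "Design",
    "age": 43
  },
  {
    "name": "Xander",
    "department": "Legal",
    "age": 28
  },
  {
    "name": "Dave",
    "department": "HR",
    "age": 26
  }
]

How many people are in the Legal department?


Scanning records for department = Legal
  Record 4: Xander
Count: 1

ANSWER: 1


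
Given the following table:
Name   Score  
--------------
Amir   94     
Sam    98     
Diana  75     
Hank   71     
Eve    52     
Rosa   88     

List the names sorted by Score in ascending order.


Sorting by Score (ascending):
  Eve: 52
  Hank: 71
  Diana: 75
  Rosa: 88
  Amir: 94
  Sam: 98


ANSWER: Eve, Hank, Diana, Rosa, Amir, Sam


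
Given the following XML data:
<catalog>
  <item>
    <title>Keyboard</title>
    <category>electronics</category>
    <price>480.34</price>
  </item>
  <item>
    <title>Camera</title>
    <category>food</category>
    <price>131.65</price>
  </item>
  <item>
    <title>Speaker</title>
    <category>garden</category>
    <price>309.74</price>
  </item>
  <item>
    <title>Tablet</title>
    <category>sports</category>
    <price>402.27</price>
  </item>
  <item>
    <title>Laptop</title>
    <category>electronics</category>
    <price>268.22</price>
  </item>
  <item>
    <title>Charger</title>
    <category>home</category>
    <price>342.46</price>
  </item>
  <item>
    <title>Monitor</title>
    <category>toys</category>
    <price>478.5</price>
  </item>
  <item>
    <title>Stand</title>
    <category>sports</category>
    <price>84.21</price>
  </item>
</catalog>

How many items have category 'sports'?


Scanning <item> elements for <category>sports</category>:
  Item 4: Tablet -> MATCH
  Item 8: Stand -> MATCH
Count: 2

ANSWER: 2


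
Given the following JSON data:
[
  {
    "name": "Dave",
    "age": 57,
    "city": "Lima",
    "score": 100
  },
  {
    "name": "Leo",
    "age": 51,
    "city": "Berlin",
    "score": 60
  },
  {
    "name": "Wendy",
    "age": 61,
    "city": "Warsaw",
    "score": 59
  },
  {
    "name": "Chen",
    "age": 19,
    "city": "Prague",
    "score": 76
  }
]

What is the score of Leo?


Looking up record where name = Leo
Record index: 1
Field 'score' = 60

ANSWER: 60


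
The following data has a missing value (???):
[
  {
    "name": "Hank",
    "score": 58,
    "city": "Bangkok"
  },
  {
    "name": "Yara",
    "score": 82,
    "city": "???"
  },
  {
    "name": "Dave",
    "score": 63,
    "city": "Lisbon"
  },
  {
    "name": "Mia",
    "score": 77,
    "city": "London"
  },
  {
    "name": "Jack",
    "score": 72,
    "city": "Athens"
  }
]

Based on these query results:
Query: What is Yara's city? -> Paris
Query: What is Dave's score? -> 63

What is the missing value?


The missing value is Yara's city
From query: Yara's city = Paris

ANSWER: Paris


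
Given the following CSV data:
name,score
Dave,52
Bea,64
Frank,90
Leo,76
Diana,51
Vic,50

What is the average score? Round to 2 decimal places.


Scores: 52, 64, 90, 76, 51, 50
Sum = 383
Count = 6
Average = 383 / 6 = 63.83

ANSWER: 63.83


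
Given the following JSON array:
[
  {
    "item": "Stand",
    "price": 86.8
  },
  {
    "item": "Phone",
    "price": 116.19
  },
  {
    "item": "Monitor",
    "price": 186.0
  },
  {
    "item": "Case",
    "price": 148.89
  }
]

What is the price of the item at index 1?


Array index 1 -> Phone
price = 116.19

ANSWER: 116.19


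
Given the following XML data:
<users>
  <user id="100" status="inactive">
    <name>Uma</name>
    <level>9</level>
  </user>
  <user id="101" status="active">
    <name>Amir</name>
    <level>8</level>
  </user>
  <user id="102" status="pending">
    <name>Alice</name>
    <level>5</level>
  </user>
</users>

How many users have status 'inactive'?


Counting users with status='inactive':
  Uma (id=100) -> MATCH
Count: 1

ANSWER: 1


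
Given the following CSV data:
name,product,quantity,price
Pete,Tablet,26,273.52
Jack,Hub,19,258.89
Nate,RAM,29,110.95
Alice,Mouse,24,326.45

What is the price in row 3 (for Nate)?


Row 3: Nate
Column 'price' = 110.95

ANSWER: 110.95


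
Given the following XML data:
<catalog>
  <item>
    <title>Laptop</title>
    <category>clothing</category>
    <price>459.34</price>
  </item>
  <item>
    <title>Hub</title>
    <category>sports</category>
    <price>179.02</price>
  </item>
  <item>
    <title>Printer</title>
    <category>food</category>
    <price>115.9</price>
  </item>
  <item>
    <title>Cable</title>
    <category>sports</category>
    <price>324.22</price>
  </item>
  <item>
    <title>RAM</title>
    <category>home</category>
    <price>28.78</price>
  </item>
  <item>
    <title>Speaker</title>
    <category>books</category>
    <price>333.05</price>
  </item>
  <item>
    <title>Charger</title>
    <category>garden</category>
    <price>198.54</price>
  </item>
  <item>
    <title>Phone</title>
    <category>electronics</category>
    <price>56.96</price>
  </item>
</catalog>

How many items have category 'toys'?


Scanning <item> elements for <category>toys</category>:
Count: 0

ANSWER: 0


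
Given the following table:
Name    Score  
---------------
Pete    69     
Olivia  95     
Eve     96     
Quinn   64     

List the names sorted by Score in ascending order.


Sorting by Score (ascending):
  Quinn: 64
  Pete: 69
  Olivia: 95
  Eve: 96


ANSWER: Quinn, Pete, Olivia, Eve


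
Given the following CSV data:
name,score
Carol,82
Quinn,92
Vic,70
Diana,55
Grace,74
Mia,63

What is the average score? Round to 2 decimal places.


Scores: 82, 92, 70, 55, 74, 63
Sum = 436
Count = 6
Average = 436 / 6 = 72.67

ANSWER: 72.67


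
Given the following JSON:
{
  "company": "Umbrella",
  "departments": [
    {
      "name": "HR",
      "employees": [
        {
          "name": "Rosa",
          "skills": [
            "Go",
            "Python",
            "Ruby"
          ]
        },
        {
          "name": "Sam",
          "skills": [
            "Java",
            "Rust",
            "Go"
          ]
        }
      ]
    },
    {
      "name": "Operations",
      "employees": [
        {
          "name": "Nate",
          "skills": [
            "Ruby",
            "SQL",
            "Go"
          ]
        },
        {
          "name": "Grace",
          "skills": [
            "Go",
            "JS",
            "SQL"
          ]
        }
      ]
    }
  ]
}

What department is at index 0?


Path: departments[0].name
Value: HR

ANSWER: HR


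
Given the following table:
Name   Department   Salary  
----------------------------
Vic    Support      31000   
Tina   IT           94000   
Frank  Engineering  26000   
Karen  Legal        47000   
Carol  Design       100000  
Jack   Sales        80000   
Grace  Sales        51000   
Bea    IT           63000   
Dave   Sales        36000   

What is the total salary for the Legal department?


Legal department members:
  Karen: 47000
Total = 47000 = 47000

ANSWER: 47000


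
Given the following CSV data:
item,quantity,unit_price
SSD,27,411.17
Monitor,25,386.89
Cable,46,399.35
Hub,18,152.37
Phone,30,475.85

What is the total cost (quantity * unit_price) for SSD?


Row: SSD
quantity = 27
unit_price = 411.17
total = 27 * 411.17 = 11101.59

ANSWER: 11101.59


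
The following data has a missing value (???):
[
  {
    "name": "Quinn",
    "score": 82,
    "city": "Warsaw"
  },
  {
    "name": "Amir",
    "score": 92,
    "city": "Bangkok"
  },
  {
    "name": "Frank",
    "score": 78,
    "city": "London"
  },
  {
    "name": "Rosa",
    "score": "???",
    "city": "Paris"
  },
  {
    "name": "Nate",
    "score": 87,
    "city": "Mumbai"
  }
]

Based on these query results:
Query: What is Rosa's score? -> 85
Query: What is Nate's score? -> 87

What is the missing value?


The missing value is Rosa's score
From query: Rosa's score = 85

ANSWER: 85


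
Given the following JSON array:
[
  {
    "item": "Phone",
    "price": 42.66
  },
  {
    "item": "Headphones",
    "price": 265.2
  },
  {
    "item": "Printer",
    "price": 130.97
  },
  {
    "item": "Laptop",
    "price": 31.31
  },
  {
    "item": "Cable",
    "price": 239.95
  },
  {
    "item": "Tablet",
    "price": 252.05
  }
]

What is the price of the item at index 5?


Array index 5 -> Tablet
price = 252.05

ANSWER: 252.05


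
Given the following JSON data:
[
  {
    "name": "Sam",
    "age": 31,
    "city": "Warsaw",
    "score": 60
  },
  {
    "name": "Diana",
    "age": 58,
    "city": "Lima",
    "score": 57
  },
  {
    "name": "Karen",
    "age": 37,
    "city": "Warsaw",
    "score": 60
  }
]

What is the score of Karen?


Looking up record where name = Karen
Record index: 2
Field 'score' = 60

ANSWER: 60
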